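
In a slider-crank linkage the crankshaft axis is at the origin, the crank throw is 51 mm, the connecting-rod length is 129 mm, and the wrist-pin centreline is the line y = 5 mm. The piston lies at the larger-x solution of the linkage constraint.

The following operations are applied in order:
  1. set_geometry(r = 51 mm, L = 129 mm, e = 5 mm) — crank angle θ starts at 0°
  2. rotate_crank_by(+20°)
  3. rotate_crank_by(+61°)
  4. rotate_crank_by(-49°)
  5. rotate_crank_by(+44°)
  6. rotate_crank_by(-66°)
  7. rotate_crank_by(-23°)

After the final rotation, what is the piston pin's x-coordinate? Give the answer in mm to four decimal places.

177.6368

set_geometry: r = 51 mm, L = 129 mm, e = 5 mm; θ ← 0°
rotate_crank_by(+20°): θ ← 0° +20° = 20°
rotate_crank_by(+61°): θ ← 20° +61° = 81°
rotate_crank_by(-49°): θ ← 81° -49° = 32°
rotate_crank_by(+44°): θ ← 32° +44° = 76°
rotate_crank_by(-66°): θ ← 76° -66° = 10°
rotate_crank_by(-23°): θ ← 10° -23° = -13°
crank pin P = (r cos θ, r sin θ) = (49.692873, -11.472504)
h = r sin θ − e = -11.472504 − 5 = -16.472504
x = r cos θ + √(L² − h²) = 49.692873 + √(16641.0 − 271.3434) = 49.692873 + 127.943959 = 177.636832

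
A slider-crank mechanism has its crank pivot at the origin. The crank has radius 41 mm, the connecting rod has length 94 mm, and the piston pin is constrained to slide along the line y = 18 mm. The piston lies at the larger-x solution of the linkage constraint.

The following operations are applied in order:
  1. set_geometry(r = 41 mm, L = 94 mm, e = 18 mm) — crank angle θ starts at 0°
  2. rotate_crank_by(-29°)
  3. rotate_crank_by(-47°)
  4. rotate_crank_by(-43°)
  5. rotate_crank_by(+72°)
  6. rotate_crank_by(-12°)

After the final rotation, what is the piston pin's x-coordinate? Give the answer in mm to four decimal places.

98.6519

set_geometry: r = 41 mm, L = 94 mm, e = 18 mm; θ ← 0°
rotate_crank_by(-29°): θ ← 0° -29° = -29°
rotate_crank_by(-47°): θ ← -29° -47° = -76°
rotate_crank_by(-43°): θ ← -76° -43° = -119°
rotate_crank_by(+72°): θ ← -119° +72° = -47°
rotate_crank_by(-12°): θ ← -47° -12° = -59°
crank pin P = (r cos θ, r sin θ) = (21.116561, -35.143859)
h = r sin θ − e = -35.143859 − 18 = -53.143859
x = r cos θ + √(L² − h²) = 21.116561 + √(8836.0 − 2824.2698) = 21.116561 + 77.535348 = 98.651909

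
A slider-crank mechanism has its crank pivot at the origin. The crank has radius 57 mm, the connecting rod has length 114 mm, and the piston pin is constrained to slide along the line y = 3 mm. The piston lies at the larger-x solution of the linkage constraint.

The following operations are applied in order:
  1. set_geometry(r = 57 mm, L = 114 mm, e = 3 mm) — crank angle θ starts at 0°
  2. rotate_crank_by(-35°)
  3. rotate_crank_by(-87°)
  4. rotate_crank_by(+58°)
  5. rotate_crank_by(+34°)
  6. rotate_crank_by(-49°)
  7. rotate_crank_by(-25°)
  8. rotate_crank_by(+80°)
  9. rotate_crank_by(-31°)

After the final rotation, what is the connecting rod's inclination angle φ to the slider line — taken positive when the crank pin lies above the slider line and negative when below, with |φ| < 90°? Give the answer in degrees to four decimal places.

-25.8421

set_geometry: r = 57 mm, L = 114 mm, e = 3 mm; θ ← 0°
rotate_crank_by(-35°): θ ← 0° -35° = -35°
rotate_crank_by(-87°): θ ← -35° -87° = -122°
rotate_crank_by(+58°): θ ← -122° +58° = -64°
rotate_crank_by(+34°): θ ← -64° +34° = -30°
rotate_crank_by(-49°): θ ← -30° -49° = -79°
rotate_crank_by(-25°): θ ← -79° -25° = -104°
rotate_crank_by(+80°): θ ← -104° +80° = -24°
rotate_crank_by(-31°): θ ← -24° -31° = -55°
crank pin P = (r cos θ, r sin θ) = (32.693857, -46.691667)
h = r sin θ − e = -46.691667 − 3 = -49.691667
sin φ = h / L = -49.691667 / 114 = -0.43589181
φ = arcsin(-0.43589181) = -25.842055°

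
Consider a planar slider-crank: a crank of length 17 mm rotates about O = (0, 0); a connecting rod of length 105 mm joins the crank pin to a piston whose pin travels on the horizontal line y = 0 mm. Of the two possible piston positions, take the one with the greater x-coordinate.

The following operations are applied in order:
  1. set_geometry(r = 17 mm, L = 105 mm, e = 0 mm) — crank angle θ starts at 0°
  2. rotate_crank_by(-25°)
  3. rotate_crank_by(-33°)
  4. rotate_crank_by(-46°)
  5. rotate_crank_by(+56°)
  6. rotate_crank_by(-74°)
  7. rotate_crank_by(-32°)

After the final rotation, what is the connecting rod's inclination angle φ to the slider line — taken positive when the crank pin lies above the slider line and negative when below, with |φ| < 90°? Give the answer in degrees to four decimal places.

set_geometry: r = 17 mm, L = 105 mm, e = 0 mm; θ ← 0°
rotate_crank_by(-25°): θ ← 0° -25° = -25°
rotate_crank_by(-33°): θ ← -25° -33° = -58°
rotate_crank_by(-46°): θ ← -58° -46° = -104°
rotate_crank_by(+56°): θ ← -104° +56° = -48°
rotate_crank_by(-74°): θ ← -48° -74° = -122°
rotate_crank_by(-32°): θ ← -122° -32° = -154°
crank pin P = (r cos θ, r sin θ) = (-15.279499, -7.452309)
h = r sin θ − e = -7.452309 − 0 = -7.452309
sin φ = h / L = -7.452309 / 105 = -0.07097438
φ = arcsin(-0.07097438) = -4.069954°

-4.0700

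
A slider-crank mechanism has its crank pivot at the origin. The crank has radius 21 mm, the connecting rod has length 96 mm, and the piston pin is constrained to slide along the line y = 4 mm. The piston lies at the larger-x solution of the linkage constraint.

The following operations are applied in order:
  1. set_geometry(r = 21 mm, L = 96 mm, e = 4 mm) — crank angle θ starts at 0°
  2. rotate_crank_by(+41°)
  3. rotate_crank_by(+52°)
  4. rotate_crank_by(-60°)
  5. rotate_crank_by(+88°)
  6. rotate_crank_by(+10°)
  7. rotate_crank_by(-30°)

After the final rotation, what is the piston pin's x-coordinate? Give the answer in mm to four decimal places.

set_geometry: r = 21 mm, L = 96 mm, e = 4 mm; θ ← 0°
rotate_crank_by(+41°): θ ← 0° +41° = 41°
rotate_crank_by(+52°): θ ← 41° +52° = 93°
rotate_crank_by(-60°): θ ← 93° -60° = 33°
rotate_crank_by(+88°): θ ← 33° +88° = 121°
rotate_crank_by(+10°): θ ← 121° +10° = 131°
rotate_crank_by(-30°): θ ← 131° -30° = 101°
crank pin P = (r cos θ, r sin θ) = (-4.006989, 20.614171)
h = r sin θ − e = 20.614171 − 4 = 16.614171
x = r cos θ + √(L² − h²) = -4.006989 + √(9216.0 − 276.0307) = -4.006989 + 94.551411 = 90.544422

90.5444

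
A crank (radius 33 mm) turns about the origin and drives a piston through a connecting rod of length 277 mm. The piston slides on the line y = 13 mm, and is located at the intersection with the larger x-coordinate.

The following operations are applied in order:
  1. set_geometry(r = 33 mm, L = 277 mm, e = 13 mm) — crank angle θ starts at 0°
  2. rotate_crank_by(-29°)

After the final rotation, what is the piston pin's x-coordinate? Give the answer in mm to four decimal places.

304.3404

set_geometry: r = 33 mm, L = 277 mm, e = 13 mm; θ ← 0°
rotate_crank_by(-29°): θ ← 0° -29° = -29°
crank pin P = (r cos θ, r sin θ) = (28.862450, -15.998717)
h = r sin θ − e = -15.998717 − 13 = -28.998717
x = r cos θ + √(L² − h²) = 28.862450 + √(76729.0 − 840.9256) = 28.862450 + 275.477902 = 304.340352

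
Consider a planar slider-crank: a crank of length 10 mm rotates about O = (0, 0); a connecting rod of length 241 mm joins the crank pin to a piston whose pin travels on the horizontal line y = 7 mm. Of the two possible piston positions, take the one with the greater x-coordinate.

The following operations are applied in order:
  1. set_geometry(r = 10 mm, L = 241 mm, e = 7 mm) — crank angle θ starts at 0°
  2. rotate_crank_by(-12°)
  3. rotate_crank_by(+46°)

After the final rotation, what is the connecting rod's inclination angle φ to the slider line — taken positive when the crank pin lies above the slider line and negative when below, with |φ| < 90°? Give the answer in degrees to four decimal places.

-0.3348

set_geometry: r = 10 mm, L = 241 mm, e = 7 mm; θ ← 0°
rotate_crank_by(-12°): θ ← 0° -12° = -12°
rotate_crank_by(+46°): θ ← -12° +46° = 34°
crank pin P = (r cos θ, r sin θ) = (8.290376, 5.591929)
h = r sin θ − e = 5.591929 − 7 = -1.408071
sin φ = h / L = -1.408071 / 241 = -0.00584262
φ = arcsin(-0.00584262) = -0.334759°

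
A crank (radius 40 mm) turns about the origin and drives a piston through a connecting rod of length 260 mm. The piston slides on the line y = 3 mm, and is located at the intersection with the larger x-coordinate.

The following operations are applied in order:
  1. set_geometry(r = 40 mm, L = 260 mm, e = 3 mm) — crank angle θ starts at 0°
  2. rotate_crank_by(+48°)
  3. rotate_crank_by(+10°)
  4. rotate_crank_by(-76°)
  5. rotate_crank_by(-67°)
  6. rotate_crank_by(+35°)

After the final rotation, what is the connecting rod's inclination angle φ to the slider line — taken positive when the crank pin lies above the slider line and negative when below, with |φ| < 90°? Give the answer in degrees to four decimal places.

-7.4344

set_geometry: r = 40 mm, L = 260 mm, e = 3 mm; θ ← 0°
rotate_crank_by(+48°): θ ← 0° +48° = 48°
rotate_crank_by(+10°): θ ← 48° +10° = 58°
rotate_crank_by(-76°): θ ← 58° -76° = -18°
rotate_crank_by(-67°): θ ← -18° -67° = -85°
rotate_crank_by(+35°): θ ← -85° +35° = -50°
crank pin P = (r cos θ, r sin θ) = (25.711504, -30.641778)
h = r sin θ − e = -30.641778 − 3 = -33.641778
sin φ = h / L = -33.641778 / 260 = -0.12939145
φ = arcsin(-0.12939145) = -7.434428°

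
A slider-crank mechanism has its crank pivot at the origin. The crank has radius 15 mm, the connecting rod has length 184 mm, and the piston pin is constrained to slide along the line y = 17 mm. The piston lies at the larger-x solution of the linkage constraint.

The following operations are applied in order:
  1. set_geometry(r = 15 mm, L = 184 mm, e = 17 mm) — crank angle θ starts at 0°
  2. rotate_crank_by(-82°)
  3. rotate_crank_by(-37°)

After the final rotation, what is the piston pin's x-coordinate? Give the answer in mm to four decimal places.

set_geometry: r = 15 mm, L = 184 mm, e = 17 mm; θ ← 0°
rotate_crank_by(-82°): θ ← 0° -82° = -82°
rotate_crank_by(-37°): θ ← -82° -37° = -119°
crank pin P = (r cos θ, r sin θ) = (-7.272144, -13.119296)
h = r sin θ − e = -13.119296 − 17 = -30.119296
x = r cos θ + √(L² − h²) = -7.272144 + √(33856.0 − 907.1720) = -7.272144 + 181.518120 = 174.245976

174.2460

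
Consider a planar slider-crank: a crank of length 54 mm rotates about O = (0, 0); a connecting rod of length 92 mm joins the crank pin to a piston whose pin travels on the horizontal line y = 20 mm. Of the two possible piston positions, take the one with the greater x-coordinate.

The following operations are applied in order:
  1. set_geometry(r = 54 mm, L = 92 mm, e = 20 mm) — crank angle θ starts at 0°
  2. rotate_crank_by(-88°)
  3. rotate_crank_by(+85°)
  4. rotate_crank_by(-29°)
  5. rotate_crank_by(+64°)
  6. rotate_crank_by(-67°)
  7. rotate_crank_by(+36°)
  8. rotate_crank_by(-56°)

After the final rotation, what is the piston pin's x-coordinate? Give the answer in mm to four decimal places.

96.8364

set_geometry: r = 54 mm, L = 92 mm, e = 20 mm; θ ← 0°
rotate_crank_by(-88°): θ ← 0° -88° = -88°
rotate_crank_by(+85°): θ ← -88° +85° = -3°
rotate_crank_by(-29°): θ ← -3° -29° = -32°
rotate_crank_by(+64°): θ ← -32° +64° = 32°
rotate_crank_by(-67°): θ ← 32° -67° = -35°
rotate_crank_by(+36°): θ ← -35° +36° = 1°
rotate_crank_by(-56°): θ ← 1° -56° = -55°
crank pin P = (r cos θ, r sin θ) = (30.973128, -44.234210)
h = r sin θ − e = -44.234210 − 20 = -64.234210
x = r cos θ + √(L² − h²) = 30.973128 + √(8464.0 − 4126.0338) = 30.973128 + 65.863239 = 96.836366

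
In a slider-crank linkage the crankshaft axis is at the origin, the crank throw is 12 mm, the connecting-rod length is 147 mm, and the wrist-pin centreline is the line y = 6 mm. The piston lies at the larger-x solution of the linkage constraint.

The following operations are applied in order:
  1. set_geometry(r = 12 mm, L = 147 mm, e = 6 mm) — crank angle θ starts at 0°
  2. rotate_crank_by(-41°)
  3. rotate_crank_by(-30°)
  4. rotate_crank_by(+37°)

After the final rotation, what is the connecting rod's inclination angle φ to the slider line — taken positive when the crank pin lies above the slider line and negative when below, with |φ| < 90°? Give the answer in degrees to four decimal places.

-4.9603

set_geometry: r = 12 mm, L = 147 mm, e = 6 mm; θ ← 0°
rotate_crank_by(-41°): θ ← 0° -41° = -41°
rotate_crank_by(-30°): θ ← -41° -30° = -71°
rotate_crank_by(+37°): θ ← -71° +37° = -34°
crank pin P = (r cos θ, r sin θ) = (9.948451, -6.710315)
h = r sin θ − e = -6.710315 − 6 = -12.710315
sin φ = h / L = -12.710315 / 147 = -0.08646473
φ = arcsin(-0.08646473) = -4.960258°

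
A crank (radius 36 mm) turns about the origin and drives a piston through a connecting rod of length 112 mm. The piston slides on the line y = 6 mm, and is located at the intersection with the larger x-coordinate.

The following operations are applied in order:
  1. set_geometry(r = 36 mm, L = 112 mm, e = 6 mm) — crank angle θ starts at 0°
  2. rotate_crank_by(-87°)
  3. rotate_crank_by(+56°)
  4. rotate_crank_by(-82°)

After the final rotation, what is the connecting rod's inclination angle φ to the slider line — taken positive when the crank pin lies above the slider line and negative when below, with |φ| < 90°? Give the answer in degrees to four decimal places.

set_geometry: r = 36 mm, L = 112 mm, e = 6 mm; θ ← 0°
rotate_crank_by(-87°): θ ← 0° -87° = -87°
rotate_crank_by(+56°): θ ← -87° +56° = -31°
rotate_crank_by(-82°): θ ← -31° -82° = -113°
crank pin P = (r cos θ, r sin θ) = (-14.066321, -33.138175)
h = r sin θ − e = -33.138175 − 6 = -39.138175
sin φ = h / L = -39.138175 / 112 = -0.34944799
φ = arcsin(-0.34944799) = -20.453555°

-20.4536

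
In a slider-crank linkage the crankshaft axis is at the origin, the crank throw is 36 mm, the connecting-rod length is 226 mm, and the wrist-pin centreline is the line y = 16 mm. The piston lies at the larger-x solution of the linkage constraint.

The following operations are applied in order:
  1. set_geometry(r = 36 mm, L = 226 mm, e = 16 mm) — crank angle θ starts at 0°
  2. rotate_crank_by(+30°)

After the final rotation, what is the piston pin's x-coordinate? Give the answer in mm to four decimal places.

set_geometry: r = 36 mm, L = 226 mm, e = 16 mm; θ ← 0°
rotate_crank_by(+30°): θ ← 0° +30° = 30°
crank pin P = (r cos θ, r sin θ) = (31.176915, 18.000000)
h = r sin θ − e = 18.000000 − 16 = 2.000000
x = r cos θ + √(L² − h²) = 31.176915 + √(51076.0 − 4.0000) = 31.176915 + 225.991150 = 257.168065

257.1681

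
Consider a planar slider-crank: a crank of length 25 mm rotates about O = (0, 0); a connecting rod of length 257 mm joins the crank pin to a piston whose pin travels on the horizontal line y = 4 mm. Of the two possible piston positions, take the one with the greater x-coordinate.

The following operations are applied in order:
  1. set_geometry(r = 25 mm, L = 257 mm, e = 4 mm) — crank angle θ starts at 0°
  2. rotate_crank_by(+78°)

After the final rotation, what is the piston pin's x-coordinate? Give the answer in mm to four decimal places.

set_geometry: r = 25 mm, L = 257 mm, e = 4 mm; θ ← 0°
rotate_crank_by(+78°): θ ← 0° +78° = 78°
crank pin P = (r cos θ, r sin θ) = (5.197792, 24.453690)
h = r sin θ − e = 24.453690 − 4 = 20.453690
x = r cos θ + √(L² − h²) = 5.197792 + √(66049.0 − 418.3534) = 5.197792 + 256.184790 = 261.382582

261.3826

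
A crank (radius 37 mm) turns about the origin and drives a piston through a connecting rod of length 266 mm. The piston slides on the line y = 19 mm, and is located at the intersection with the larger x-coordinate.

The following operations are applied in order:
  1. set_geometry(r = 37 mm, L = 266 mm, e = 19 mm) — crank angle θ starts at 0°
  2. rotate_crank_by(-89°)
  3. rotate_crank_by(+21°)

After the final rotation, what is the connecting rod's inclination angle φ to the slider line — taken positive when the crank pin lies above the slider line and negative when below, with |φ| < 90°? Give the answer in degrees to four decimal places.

set_geometry: r = 37 mm, L = 266 mm, e = 19 mm; θ ← 0°
rotate_crank_by(-89°): θ ← 0° -89° = -89°
rotate_crank_by(+21°): θ ← -89° +21° = -68°
crank pin P = (r cos θ, r sin θ) = (13.860444, -34.305803)
h = r sin θ − e = -34.305803 − 19 = -53.305803
sin φ = h / L = -53.305803 / 266 = -0.20039775
φ = arcsin(-0.20039775) = -11.560220°

-11.5602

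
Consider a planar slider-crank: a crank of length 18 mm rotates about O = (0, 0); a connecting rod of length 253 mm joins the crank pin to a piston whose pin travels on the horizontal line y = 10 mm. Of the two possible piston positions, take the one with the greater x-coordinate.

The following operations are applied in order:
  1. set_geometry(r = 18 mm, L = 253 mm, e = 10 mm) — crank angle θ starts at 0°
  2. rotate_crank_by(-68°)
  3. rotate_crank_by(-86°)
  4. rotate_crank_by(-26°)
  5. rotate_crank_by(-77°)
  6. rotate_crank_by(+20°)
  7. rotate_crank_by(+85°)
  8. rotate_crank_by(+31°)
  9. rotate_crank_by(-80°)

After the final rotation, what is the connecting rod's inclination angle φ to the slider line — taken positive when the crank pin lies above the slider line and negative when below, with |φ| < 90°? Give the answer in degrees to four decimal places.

-0.8038

set_geometry: r = 18 mm, L = 253 mm, e = 10 mm; θ ← 0°
rotate_crank_by(-68°): θ ← 0° -68° = -68°
rotate_crank_by(-86°): θ ← -68° -86° = -154°
rotate_crank_by(-26°): θ ← -154° -26° = -180°
rotate_crank_by(-77°): θ ← -180° -77° = -257°
rotate_crank_by(+20°): θ ← -257° +20° = -237°
rotate_crank_by(+85°): θ ← -237° +85° = -152°
rotate_crank_by(+31°): θ ← -152° +31° = -121°
rotate_crank_by(-80°): θ ← -121° -80° = -201°
crank pin P = (r cos θ, r sin θ) = (-16.804448, 6.450623)
h = r sin θ − e = 6.450623 − 10 = -3.549377
sin φ = h / L = -3.549377 / 253 = -0.01402916
φ = arcsin(-0.01402916) = -0.803838°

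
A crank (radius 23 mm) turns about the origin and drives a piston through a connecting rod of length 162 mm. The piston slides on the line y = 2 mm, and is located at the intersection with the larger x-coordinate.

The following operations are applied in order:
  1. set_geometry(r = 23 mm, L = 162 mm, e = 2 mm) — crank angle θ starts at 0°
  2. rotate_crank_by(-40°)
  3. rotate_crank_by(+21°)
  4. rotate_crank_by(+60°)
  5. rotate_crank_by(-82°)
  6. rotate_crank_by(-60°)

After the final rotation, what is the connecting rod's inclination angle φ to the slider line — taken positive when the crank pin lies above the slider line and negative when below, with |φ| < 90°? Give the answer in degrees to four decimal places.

-8.7262

set_geometry: r = 23 mm, L = 162 mm, e = 2 mm; θ ← 0°
rotate_crank_by(-40°): θ ← 0° -40° = -40°
rotate_crank_by(+21°): θ ← -40° +21° = -19°
rotate_crank_by(+60°): θ ← -19° +60° = 41°
rotate_crank_by(-82°): θ ← 41° -82° = -41°
rotate_crank_by(-60°): θ ← -41° -60° = -101°
crank pin P = (r cos θ, r sin θ) = (-4.388607, -22.577425)
h = r sin θ − e = -22.577425 − 2 = -24.577425
sin φ = h / L = -24.577425 / 162 = -0.15171250
φ = arcsin(-0.15171250) = -8.726182°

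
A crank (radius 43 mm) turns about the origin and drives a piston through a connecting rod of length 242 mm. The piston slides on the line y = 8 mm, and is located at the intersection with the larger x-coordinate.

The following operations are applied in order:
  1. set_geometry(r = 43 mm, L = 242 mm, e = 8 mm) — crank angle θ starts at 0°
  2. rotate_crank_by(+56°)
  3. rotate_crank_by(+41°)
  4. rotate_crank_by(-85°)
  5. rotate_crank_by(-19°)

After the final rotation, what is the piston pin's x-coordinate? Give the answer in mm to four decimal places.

284.3170

set_geometry: r = 43 mm, L = 242 mm, e = 8 mm; θ ← 0°
rotate_crank_by(+56°): θ ← 0° +56° = 56°
rotate_crank_by(+41°): θ ← 56° +41° = 97°
rotate_crank_by(-85°): θ ← 97° -85° = 12°
rotate_crank_by(-19°): θ ← 12° -19° = -7°
crank pin P = (r cos θ, r sin θ) = (42.679485, -5.240382)
h = r sin θ − e = -5.240382 − 8 = -13.240382
x = r cos θ + √(L² − h²) = 42.679485 + √(58564.0 − 175.3077) = 42.679485 + 241.637523 = 284.317007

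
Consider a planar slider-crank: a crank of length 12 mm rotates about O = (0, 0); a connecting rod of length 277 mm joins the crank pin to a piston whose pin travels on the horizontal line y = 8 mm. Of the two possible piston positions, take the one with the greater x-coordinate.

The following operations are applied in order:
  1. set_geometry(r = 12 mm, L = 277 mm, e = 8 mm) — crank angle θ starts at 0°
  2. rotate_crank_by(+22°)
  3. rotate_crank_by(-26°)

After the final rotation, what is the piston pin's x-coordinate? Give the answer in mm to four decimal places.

set_geometry: r = 12 mm, L = 277 mm, e = 8 mm; θ ← 0°
rotate_crank_by(+22°): θ ← 0° +22° = 22°
rotate_crank_by(-26°): θ ← 22° -26° = -4°
crank pin P = (r cos θ, r sin θ) = (11.970769, -0.837078)
h = r sin θ − e = -0.837078 − 8 = -8.837078
x = r cos θ + √(L² − h²) = 11.970769 + √(76729.0 − 78.0939) = 11.970769 + 276.859000 = 288.829769

288.8298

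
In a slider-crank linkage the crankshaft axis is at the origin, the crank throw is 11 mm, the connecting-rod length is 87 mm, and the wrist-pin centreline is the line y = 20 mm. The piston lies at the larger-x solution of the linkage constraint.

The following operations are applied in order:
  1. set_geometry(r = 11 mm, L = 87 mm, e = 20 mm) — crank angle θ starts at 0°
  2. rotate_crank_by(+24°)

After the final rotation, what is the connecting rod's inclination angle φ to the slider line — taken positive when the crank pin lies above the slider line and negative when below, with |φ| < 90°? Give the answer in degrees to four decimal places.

set_geometry: r = 11 mm, L = 87 mm, e = 20 mm; θ ← 0°
rotate_crank_by(+24°): θ ← 0° +24° = 24°
crank pin P = (r cos θ, r sin θ) = (10.049000, 4.474103)
h = r sin θ − e = 4.474103 − 20 = -15.525897
sin φ = h / L = -15.525897 / 87 = -0.17845859
φ = arcsin(-0.17845859) = -10.279990°

-10.2800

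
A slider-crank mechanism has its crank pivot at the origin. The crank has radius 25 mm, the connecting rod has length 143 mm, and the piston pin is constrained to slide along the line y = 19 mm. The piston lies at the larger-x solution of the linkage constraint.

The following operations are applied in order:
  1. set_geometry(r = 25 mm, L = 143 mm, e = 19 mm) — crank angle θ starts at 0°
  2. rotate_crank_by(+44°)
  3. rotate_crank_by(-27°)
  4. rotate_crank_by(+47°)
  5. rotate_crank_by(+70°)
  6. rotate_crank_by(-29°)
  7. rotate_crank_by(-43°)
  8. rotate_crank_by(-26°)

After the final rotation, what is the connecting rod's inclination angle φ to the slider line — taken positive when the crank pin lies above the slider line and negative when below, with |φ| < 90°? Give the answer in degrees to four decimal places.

set_geometry: r = 25 mm, L = 143 mm, e = 19 mm; θ ← 0°
rotate_crank_by(+44°): θ ← 0° +44° = 44°
rotate_crank_by(-27°): θ ← 44° -27° = 17°
rotate_crank_by(+47°): θ ← 17° +47° = 64°
rotate_crank_by(+70°): θ ← 64° +70° = 134°
rotate_crank_by(-29°): θ ← 134° -29° = 105°
rotate_crank_by(-43°): θ ← 105° -43° = 62°
rotate_crank_by(-26°): θ ← 62° -26° = 36°
crank pin P = (r cos θ, r sin θ) = (20.225425, 14.694631)
h = r sin θ − e = 14.694631 − 19 = -4.305369
sin φ = h / L = -4.305369 / 143 = -0.03010747
φ = arcsin(-0.03010747) = -1.725292°

-1.7253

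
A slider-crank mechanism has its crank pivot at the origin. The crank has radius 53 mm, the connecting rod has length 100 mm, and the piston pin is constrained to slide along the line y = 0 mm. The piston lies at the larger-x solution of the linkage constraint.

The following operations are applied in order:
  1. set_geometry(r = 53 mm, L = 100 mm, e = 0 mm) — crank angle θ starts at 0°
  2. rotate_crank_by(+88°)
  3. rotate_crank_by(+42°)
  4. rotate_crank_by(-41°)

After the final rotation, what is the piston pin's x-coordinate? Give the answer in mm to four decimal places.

set_geometry: r = 53 mm, L = 100 mm, e = 0 mm; θ ← 0°
rotate_crank_by(+88°): θ ← 0° +88° = 88°
rotate_crank_by(+42°): θ ← 88° +42° = 130°
rotate_crank_by(-41°): θ ← 130° -41° = 89°
crank pin P = (r cos θ, r sin θ) = (0.924978, 52.991928)
h = r sin θ − e = 52.991928 − 0 = 52.991928
x = r cos θ + √(L² − h²) = 0.924978 + √(10000.0 − 2808.1444) = 0.924978 + 84.804809 = 85.729786

85.7298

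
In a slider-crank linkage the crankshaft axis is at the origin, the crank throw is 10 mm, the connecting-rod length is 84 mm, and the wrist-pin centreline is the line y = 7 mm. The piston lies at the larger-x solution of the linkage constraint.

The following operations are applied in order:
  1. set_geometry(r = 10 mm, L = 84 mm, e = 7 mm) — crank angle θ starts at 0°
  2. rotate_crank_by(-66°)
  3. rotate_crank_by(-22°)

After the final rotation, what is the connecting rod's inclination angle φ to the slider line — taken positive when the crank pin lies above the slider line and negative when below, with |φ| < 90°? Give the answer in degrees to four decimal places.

set_geometry: r = 10 mm, L = 84 mm, e = 7 mm; θ ← 0°
rotate_crank_by(-66°): θ ← 0° -66° = -66°
rotate_crank_by(-22°): θ ← -66° -22° = -88°
crank pin P = (r cos θ, r sin θ) = (0.348995, -9.993908)
h = r sin θ − e = -9.993908 − 7 = -16.993908
sin φ = h / L = -16.993908 / 84 = -0.20230843
φ = arcsin(-0.20230843) = -11.671982°

-11.6720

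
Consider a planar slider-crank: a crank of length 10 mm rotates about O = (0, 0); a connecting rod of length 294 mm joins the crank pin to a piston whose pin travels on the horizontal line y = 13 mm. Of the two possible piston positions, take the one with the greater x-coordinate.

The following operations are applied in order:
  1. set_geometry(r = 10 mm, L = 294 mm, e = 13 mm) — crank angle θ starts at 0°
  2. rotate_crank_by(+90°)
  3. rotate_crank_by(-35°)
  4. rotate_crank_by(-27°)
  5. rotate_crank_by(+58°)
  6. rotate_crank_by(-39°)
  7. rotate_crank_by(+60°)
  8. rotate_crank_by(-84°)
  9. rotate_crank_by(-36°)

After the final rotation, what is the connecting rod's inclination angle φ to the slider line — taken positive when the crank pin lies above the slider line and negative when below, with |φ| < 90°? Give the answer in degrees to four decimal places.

set_geometry: r = 10 mm, L = 294 mm, e = 13 mm; θ ← 0°
rotate_crank_by(+90°): θ ← 0° +90° = 90°
rotate_crank_by(-35°): θ ← 90° -35° = 55°
rotate_crank_by(-27°): θ ← 55° -27° = 28°
rotate_crank_by(+58°): θ ← 28° +58° = 86°
rotate_crank_by(-39°): θ ← 86° -39° = 47°
rotate_crank_by(+60°): θ ← 47° +60° = 107°
rotate_crank_by(-84°): θ ← 107° -84° = 23°
rotate_crank_by(-36°): θ ← 23° -36° = -13°
crank pin P = (r cos θ, r sin θ) = (9.743701, -2.249511)
h = r sin θ − e = -2.249511 − 13 = -15.249511
sin φ = h / L = -15.249511 / 294 = -0.05186908
φ = arcsin(-0.05186908) = -2.973214°

-2.9732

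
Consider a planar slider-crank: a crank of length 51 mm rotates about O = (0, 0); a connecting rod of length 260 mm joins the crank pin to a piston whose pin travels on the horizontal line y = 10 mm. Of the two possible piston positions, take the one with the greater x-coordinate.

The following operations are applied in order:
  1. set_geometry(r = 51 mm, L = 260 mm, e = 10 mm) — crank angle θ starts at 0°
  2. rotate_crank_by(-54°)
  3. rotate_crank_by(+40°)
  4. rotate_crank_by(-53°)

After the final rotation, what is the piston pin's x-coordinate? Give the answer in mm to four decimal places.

set_geometry: r = 51 mm, L = 260 mm, e = 10 mm; θ ← 0°
rotate_crank_by(-54°): θ ← 0° -54° = -54°
rotate_crank_by(+40°): θ ← -54° +40° = -14°
rotate_crank_by(-53°): θ ← -14° -53° = -67°
crank pin P = (r cos θ, r sin θ) = (19.927288, -46.945748)
h = r sin θ − e = -46.945748 − 10 = -56.945748
x = r cos θ + √(L² − h²) = 19.927288 + √(67600.0 − 3242.8182) = 19.927288 + 253.687173 = 273.614461

273.6145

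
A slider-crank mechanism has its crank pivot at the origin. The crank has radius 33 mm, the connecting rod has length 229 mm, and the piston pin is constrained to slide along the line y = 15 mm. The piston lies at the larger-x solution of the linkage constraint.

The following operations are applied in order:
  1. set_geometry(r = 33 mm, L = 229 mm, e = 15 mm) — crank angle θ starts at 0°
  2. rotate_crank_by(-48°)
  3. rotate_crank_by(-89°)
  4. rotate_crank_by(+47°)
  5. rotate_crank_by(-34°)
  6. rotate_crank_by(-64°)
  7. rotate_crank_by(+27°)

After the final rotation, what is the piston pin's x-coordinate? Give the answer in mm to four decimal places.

196.3463

set_geometry: r = 33 mm, L = 229 mm, e = 15 mm; θ ← 0°
rotate_crank_by(-48°): θ ← 0° -48° = -48°
rotate_crank_by(-89°): θ ← -48° -89° = -137°
rotate_crank_by(+47°): θ ← -137° +47° = -90°
rotate_crank_by(-34°): θ ← -90° -34° = -124°
rotate_crank_by(-64°): θ ← -124° -64° = -188°
rotate_crank_by(+27°): θ ← -188° +27° = -161°
crank pin P = (r cos θ, r sin θ) = (-31.202113, -10.743749)
h = r sin θ − e = -10.743749 − 15 = -25.743749
x = r cos θ + √(L² − h²) = -31.202113 + √(52441.0 − 662.7406) = -31.202113 + 227.548367 = 196.346254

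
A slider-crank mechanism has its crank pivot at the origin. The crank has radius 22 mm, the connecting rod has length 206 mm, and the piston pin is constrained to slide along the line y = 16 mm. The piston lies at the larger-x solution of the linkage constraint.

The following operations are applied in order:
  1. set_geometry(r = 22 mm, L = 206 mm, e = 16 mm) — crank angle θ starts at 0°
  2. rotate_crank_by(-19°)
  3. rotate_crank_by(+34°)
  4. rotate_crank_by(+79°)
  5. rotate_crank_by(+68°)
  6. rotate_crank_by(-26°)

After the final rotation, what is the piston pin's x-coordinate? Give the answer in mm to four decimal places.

190.1733

set_geometry: r = 22 mm, L = 206 mm, e = 16 mm; θ ← 0°
rotate_crank_by(-19°): θ ← 0° -19° = -19°
rotate_crank_by(+34°): θ ← -19° +34° = 15°
rotate_crank_by(+79°): θ ← 15° +79° = 94°
rotate_crank_by(+68°): θ ← 94° +68° = 162°
rotate_crank_by(-26°): θ ← 162° -26° = 136°
crank pin P = (r cos θ, r sin θ) = (-15.825476, 15.282484)
h = r sin θ − e = 15.282484 − 16 = -0.717516
x = r cos θ + √(L² − h²) = -15.825476 + √(42436.0 − 0.5148) = -15.825476 + 205.998750 = 190.173275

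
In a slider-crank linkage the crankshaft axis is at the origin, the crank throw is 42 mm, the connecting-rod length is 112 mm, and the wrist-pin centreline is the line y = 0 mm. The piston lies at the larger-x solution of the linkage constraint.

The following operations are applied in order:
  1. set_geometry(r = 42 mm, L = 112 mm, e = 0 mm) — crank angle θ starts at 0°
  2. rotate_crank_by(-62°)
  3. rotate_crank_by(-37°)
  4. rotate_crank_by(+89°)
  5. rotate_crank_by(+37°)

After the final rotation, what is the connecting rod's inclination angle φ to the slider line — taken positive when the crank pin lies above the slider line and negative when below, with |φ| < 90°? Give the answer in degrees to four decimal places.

set_geometry: r = 42 mm, L = 112 mm, e = 0 mm; θ ← 0°
rotate_crank_by(-62°): θ ← 0° -62° = -62°
rotate_crank_by(-37°): θ ← -62° -37° = -99°
rotate_crank_by(+89°): θ ← -99° +89° = -10°
rotate_crank_by(+37°): θ ← -10° +37° = 27°
crank pin P = (r cos θ, r sin θ) = (37.422274, 19.067601)
h = r sin θ − e = 19.067601 − 0 = 19.067601
sin φ = h / L = 19.067601 / 112 = 0.17024644
φ = arcsin(0.17024644) = 9.802148°

9.8021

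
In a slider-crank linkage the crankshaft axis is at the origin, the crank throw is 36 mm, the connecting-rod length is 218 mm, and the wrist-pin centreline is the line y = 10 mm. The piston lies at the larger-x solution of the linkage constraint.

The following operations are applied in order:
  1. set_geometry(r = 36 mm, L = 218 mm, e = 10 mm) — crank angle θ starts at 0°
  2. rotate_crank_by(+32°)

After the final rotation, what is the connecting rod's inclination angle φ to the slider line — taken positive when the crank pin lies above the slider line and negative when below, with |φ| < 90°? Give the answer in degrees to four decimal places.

2.3864

set_geometry: r = 36 mm, L = 218 mm, e = 10 mm; θ ← 0°
rotate_crank_by(+32°): θ ← 0° +32° = 32°
crank pin P = (r cos θ, r sin θ) = (30.529731, 19.077094)
h = r sin θ − e = 19.077094 − 10 = 9.077094
sin φ = h / L = 9.077094 / 218 = 0.04163804
φ = arcsin(0.04163804) = 2.386374°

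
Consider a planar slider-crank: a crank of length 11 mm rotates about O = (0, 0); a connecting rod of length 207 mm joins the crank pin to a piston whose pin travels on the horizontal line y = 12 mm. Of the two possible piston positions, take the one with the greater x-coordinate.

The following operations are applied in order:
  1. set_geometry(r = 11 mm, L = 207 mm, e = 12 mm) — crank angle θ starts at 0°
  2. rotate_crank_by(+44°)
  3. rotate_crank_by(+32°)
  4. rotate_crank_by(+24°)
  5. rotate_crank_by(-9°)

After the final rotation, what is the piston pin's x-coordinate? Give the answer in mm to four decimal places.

set_geometry: r = 11 mm, L = 207 mm, e = 12 mm; θ ← 0°
rotate_crank_by(+44°): θ ← 0° +44° = 44°
rotate_crank_by(+32°): θ ← 44° +32° = 76°
rotate_crank_by(+24°): θ ← 76° +24° = 100°
rotate_crank_by(-9°): θ ← 100° -9° = 91°
crank pin P = (r cos θ, r sin θ) = (-0.191976, 10.998325)
h = r sin θ − e = 10.998325 − 12 = -1.001675
x = r cos θ + √(L² − h²) = -0.191976 + √(42849.0 − 1.0034) = -0.191976 + 206.997576 = 206.805600

206.8056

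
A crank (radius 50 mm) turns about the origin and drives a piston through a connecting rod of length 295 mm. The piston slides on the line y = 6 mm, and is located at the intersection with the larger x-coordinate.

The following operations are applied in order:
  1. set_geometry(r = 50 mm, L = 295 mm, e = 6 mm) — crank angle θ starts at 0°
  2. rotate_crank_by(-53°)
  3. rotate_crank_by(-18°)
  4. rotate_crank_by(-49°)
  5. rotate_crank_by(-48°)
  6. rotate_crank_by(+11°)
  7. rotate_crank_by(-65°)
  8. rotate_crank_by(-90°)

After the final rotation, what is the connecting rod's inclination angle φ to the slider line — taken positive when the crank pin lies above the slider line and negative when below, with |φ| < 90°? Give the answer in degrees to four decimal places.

6.0628

set_geometry: r = 50 mm, L = 295 mm, e = 6 mm; θ ← 0°
rotate_crank_by(-53°): θ ← 0° -53° = -53°
rotate_crank_by(-18°): θ ← -53° -18° = -71°
rotate_crank_by(-49°): θ ← -71° -49° = -120°
rotate_crank_by(-48°): θ ← -120° -48° = -168°
rotate_crank_by(+11°): θ ← -168° +11° = -157°
rotate_crank_by(-65°): θ ← -157° -65° = -222°
rotate_crank_by(-90°): θ ← -222° -90° = -312°
crank pin P = (r cos θ, r sin θ) = (33.456530, 37.157241)
h = r sin θ − e = 37.157241 − 6 = 31.157241
sin φ = h / L = 31.157241 / 295 = 0.10561777
φ = arcsin(0.10561777) = 6.062760°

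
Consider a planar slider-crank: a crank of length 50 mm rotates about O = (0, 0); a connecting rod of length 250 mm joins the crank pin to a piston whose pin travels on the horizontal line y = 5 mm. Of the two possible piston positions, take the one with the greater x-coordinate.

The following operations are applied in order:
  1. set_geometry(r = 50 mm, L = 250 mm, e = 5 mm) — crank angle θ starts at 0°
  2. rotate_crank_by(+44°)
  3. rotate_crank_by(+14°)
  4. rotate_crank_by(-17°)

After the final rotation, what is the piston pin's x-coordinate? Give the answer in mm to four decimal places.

286.1847

set_geometry: r = 50 mm, L = 250 mm, e = 5 mm; θ ← 0°
rotate_crank_by(+44°): θ ← 0° +44° = 44°
rotate_crank_by(+14°): θ ← 44° +14° = 58°
rotate_crank_by(-17°): θ ← 58° -17° = 41°
crank pin P = (r cos θ, r sin θ) = (37.735479, 32.802951)
h = r sin θ − e = 32.802951 − 5 = 27.802951
x = r cos θ + √(L² − h²) = 37.735479 + √(62500.0 − 773.0041) = 37.735479 + 248.449182 = 286.184661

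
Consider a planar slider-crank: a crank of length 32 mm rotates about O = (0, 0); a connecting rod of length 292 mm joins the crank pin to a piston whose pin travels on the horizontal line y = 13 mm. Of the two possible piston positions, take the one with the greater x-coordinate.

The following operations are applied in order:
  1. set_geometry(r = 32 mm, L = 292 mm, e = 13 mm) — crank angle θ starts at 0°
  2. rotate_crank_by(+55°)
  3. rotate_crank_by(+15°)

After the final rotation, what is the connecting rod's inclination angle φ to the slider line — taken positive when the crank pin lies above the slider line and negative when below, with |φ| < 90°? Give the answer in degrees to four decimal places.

set_geometry: r = 32 mm, L = 292 mm, e = 13 mm; θ ← 0°
rotate_crank_by(+55°): θ ← 0° +55° = 55°
rotate_crank_by(+15°): θ ← 55° +15° = 70°
crank pin P = (r cos θ, r sin θ) = (10.944645, 30.070164)
h = r sin θ − e = 30.070164 − 13 = 17.070164
sin φ = h / L = 17.070164 / 292 = 0.05845947
φ = arcsin(0.05845947) = 3.351391°

3.3514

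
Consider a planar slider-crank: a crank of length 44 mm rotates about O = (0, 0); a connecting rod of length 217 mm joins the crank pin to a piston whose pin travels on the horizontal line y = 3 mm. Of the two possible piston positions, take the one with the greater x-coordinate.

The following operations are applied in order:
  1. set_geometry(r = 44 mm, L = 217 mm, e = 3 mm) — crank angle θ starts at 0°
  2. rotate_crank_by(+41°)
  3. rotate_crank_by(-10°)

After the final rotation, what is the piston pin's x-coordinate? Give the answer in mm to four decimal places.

set_geometry: r = 44 mm, L = 217 mm, e = 3 mm; θ ← 0°
rotate_crank_by(+41°): θ ← 0° +41° = 41°
rotate_crank_by(-10°): θ ← 41° -10° = 31°
crank pin P = (r cos θ, r sin θ) = (37.715361, 22.661675)
h = r sin θ − e = 22.661675 − 3 = 19.661675
x = r cos θ + √(L² − h²) = 37.715361 + √(47089.0 − 386.5815) = 37.715361 + 216.107424 = 253.822785

253.8228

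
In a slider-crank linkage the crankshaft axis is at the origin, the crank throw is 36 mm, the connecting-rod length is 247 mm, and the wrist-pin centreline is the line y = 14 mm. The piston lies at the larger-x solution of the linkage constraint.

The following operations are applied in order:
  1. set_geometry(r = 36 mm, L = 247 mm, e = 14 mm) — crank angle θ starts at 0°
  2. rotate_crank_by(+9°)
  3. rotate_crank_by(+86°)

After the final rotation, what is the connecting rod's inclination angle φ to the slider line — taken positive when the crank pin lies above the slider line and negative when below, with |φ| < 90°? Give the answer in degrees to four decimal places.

5.0781

set_geometry: r = 36 mm, L = 247 mm, e = 14 mm; θ ← 0°
rotate_crank_by(+9°): θ ← 0° +9° = 9°
rotate_crank_by(+86°): θ ← 9° +86° = 95°
crank pin P = (r cos θ, r sin θ) = (-3.137607, 35.863009)
h = r sin θ − e = 35.863009 − 14 = 21.863009
sin φ = h / L = 21.863009 / 247 = 0.08851421
φ = arcsin(0.08851421) = 5.078136°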